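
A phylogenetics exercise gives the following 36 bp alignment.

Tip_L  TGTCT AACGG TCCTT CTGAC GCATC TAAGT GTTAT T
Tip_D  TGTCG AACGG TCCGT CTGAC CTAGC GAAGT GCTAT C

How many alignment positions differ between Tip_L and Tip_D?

8

Mismatches occur at site 5 (T↔G), site 14 (T↔G), site 21 (G↔C), site 22 (C↔T), site 24 (T↔G), site 26 (T↔G), site 32 (T↔C), site 36 (T↔C).
That gives 8 mismatches out of 36 aligned sites, so the Hamming distance is 8.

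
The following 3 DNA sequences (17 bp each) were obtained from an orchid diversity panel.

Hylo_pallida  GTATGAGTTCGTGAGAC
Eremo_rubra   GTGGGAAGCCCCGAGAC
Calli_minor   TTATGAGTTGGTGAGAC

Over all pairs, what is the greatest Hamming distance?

9

Pairwise Hamming distances:
  Hylo_pallida vs Eremo_rubra: 7
  Hylo_pallida vs Calli_minor: 2
  Eremo_rubra vs Calli_minor: 9
The largest is 9, between Eremo_rubra and Calli_minor.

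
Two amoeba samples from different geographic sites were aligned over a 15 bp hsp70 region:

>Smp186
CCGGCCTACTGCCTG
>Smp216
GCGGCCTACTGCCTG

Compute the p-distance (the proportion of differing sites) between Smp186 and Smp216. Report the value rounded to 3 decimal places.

0.067

The sequences differ at position 1 (C/G).
There are 1 differences over 15 sites, so p = 1/15 = 0.067.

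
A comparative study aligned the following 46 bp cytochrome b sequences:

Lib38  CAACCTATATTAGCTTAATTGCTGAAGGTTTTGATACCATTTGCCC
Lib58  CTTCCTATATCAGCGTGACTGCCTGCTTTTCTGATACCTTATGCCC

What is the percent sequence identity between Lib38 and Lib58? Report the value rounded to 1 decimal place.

67.4%

Mismatches occur at site 2 (A↔T), site 3 (A↔T), site 11 (T↔C), site 15 (T↔G), site 17 (A↔G), site 19 (T↔C), site 23 (T↔C), site 24 (G↔T), site 25 (A↔G), site 26 (A↔C), site 27 (G↔T), site 28 (G↔T), site 31 (T↔C), site 39 (A↔T), site 41 (T↔A).
31 of the 46 sites match, so the percent identity is 31/46 × 100 = 67.4%.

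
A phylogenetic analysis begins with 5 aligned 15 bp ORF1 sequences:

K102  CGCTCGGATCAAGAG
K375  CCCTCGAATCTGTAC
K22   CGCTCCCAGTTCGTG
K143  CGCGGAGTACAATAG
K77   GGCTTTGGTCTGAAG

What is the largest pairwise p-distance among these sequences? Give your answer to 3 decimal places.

0.733

Pairwise Hamming distances:
  K102 vs K375: 6
  K102 vs K22: 7
  K102 vs K143: 6
  K102 vs K77: 7
  K375 vs K22: 9
  K375 vs K143: 10
  K375 vs K77: 8
  K22 vs K143: 11
  K22 vs K77: 10
  K143 vs K77: 9
The largest is 11 mismatches, between K22 and K143; p = 11/15 = 0.733.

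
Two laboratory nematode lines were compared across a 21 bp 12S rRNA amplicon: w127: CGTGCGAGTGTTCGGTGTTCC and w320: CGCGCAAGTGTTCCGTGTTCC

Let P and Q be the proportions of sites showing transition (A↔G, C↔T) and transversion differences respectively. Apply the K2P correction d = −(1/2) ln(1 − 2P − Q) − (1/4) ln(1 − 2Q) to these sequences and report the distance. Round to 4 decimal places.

0.1610

Mismatches occur at site 3 (T→C, transition), site 6 (G→A, transition), site 14 (G→C, transversion).
Of the 3 differences, 2 transitions and 1 transversion over 21 sites: P = 2/21 = 0.095238, Q = 1/21 = 0.047619.
d = −0.5·ln(0.761905) − 0.25·ln(0.904762) = −0.5·(-0.271933) − 0.25·(-0.100083) = 0.1610.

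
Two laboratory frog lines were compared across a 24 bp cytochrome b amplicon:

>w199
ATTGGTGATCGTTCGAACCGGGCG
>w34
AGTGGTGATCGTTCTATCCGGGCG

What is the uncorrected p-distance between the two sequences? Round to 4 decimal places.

0.1250

The sequences differ at positions 2 (T/G), 15 (G/T), 17 (A/T).
There are 3 differences over 24 sites, so p = 3/24 = 0.1250.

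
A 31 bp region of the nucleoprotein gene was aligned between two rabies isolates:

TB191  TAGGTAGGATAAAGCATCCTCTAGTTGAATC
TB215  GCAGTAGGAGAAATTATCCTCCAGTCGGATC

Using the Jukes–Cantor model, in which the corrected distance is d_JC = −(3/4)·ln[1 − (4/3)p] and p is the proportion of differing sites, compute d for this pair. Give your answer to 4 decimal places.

Mismatches occur at site 1 (T/G), site 2 (A/C), site 3 (G/A), site 10 (T/G), site 14 (G/T), site 15 (C/T), site 22 (T/C), site 26 (T/C), site 28 (A/G).
p = 9/31 = 0.290323.
d = −0.75 · ln(1 − (4/3)·0.290323) = −0.75 · ln(0.612903) = −0.75 · (-0.489549) = 0.3672.

0.3672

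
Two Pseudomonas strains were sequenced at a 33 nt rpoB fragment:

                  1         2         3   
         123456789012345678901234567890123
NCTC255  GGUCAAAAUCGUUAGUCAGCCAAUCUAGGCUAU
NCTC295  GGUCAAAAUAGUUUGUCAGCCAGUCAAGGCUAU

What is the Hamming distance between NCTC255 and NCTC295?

4

Mismatches occur at site 10 (C→A), site 14 (A→U), site 23 (A→G), site 26 (U→A).
That gives 4 mismatches out of 33 aligned sites, so the Hamming distance is 4.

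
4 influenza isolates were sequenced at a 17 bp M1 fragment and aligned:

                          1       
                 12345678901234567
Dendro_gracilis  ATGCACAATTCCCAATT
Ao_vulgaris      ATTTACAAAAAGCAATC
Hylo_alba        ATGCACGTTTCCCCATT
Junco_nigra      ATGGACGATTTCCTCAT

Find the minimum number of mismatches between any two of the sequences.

3

Pairwise Hamming distances:
  Dendro_gracilis vs Ao_vulgaris: 7
  Dendro_gracilis vs Hylo_alba: 3
  Dendro_gracilis vs Junco_nigra: 6
  Ao_vulgaris vs Hylo_alba: 10
  Ao_vulgaris vs Junco_nigra: 11
  Hylo_alba vs Junco_nigra: 6
The smallest is 3, between Dendro_gracilis and Hylo_alba.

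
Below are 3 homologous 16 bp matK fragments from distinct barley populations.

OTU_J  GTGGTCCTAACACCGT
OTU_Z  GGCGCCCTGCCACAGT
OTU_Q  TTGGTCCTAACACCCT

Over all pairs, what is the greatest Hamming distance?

Pairwise Hamming distances:
  OTU_J vs OTU_Z: 6
  OTU_J vs OTU_Q: 2
  OTU_Z vs OTU_Q: 8
The largest is 8, between OTU_Z and OTU_Q.

8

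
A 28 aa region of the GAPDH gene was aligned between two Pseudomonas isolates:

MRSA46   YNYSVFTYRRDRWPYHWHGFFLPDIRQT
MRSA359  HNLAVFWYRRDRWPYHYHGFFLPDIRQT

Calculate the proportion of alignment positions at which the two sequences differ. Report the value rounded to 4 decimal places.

0.1786

Differing sites — 1:Y/H; 3:Y/L; 4:S/A; 7:T/W; 17:W/Y.
There are 5 differences over 28 sites, so p = 5/28 = 0.1786.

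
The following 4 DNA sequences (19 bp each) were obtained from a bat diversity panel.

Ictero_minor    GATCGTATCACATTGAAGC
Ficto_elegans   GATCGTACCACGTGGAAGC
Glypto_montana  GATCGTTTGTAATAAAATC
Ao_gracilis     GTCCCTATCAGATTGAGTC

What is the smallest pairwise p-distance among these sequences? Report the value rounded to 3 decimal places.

0.158

Pairwise Hamming distances:
  Ictero_minor vs Ficto_elegans: 3
  Ictero_minor vs Glypto_montana: 7
  Ictero_minor vs Ao_gracilis: 6
  Ficto_elegans vs Glypto_montana: 9
  Ficto_elegans vs Ao_gracilis: 9
  Glypto_montana vs Ao_gracilis: 10
The smallest is 3 mismatches, between Ictero_minor and Ficto_elegans; p = 3/19 = 0.158.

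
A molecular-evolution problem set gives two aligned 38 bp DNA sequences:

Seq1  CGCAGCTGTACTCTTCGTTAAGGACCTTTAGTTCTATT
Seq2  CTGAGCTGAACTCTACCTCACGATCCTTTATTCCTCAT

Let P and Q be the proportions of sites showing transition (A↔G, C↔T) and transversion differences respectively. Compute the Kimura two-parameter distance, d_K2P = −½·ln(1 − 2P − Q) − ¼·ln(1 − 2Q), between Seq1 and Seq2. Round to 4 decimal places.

The sequences differ at positions 2 (G/T, transversion), 3 (C/G, transversion), 9 (T/A, transversion), 15 (T/A, transversion), 17 (G/C, transversion), 19 (T/C, transition), 21 (A/C, transversion), 23 (G/A, transition), 24 (A/T, transversion), 31 (G/T, transversion), 33 (T/C, transition), 36 (A/C, transversion), 37 (T/A, transversion).
Of the 13 differences, 3 transitions and 10 transversions over 38 sites: P = 3/38 = 0.078947, Q = 10/38 = 0.263158.
d = −0.5·ln(0.578948) − 0.25·ln(0.473684) = −0.5·(-0.546543) − 0.25·(-0.747215) = 0.4601.

0.4601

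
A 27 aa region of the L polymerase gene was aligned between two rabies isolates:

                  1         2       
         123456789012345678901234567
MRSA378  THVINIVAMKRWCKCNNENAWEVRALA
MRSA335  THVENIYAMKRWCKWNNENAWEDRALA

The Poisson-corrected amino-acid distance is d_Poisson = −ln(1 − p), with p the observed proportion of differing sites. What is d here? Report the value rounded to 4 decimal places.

0.1603

The sequences differ at positions 4 (I/E), 7 (V/Y), 15 (C/W), 23 (V/D).
p = 4/27 = 0.148148.
d = −ln(1 − 0.148148) = −ln(0.851852) = 0.1603.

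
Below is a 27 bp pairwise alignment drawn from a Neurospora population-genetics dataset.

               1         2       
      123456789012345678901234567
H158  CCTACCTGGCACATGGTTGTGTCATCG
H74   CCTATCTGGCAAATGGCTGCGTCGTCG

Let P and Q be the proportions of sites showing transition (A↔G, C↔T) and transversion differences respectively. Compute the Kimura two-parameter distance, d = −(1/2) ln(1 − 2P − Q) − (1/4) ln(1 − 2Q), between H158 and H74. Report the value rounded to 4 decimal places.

Mismatches occur at site 5 (C↔T, transition), site 12 (C↔A, transversion), site 17 (T↔C, transition), site 20 (T↔C, transition), site 24 (A↔G, transition).
Of the 5 differences, 4 transitions and 1 transversion over 27 sites: P = 4/27 = 0.148148, Q = 1/27 = 0.037037.
d = −0.5·ln(0.666667) − 0.25·ln(0.925926) = −0.5·(-0.405465) − 0.25·(-0.076961) = 0.2220.

0.2220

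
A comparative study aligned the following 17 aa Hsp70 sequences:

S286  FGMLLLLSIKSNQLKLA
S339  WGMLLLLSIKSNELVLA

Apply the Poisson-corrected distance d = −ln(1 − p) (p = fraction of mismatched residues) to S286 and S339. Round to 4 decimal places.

The sequences differ at positions 1 (F/W), 13 (Q/E), 15 (K/V).
p = 3/17 = 0.176471.
d = −ln(1 − 0.176471) = −ln(0.823529) = 0.1942.

0.1942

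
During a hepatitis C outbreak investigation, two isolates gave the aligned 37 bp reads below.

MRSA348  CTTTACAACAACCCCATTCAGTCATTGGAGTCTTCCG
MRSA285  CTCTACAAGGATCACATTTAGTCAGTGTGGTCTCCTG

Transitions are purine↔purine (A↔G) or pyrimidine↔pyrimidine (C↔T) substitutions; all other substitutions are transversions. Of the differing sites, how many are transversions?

Differing sites — 3:T/C (Ti); 9:C/G (Tv); 10:A/G (Ti); 12:C/T (Ti); 14:C/A (Tv); 19:C/T (Ti); 25:T/G (Tv); 28:G/T (Tv); 29:A/G (Ti); 34:T/C (Ti); 36:C/T (Ti).
Of the 11 differences, 7 transitions and 4 transversions, so the answer is 4.

4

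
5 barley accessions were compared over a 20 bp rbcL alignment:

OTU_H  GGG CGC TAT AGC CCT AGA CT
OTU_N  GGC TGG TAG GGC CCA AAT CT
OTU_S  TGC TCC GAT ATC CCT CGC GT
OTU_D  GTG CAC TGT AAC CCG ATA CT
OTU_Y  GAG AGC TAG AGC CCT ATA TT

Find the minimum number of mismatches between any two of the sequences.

Pairwise Hamming distances:
  OTU_H vs OTU_N: 8
  OTU_H vs OTU_S: 9
  OTU_H vs OTU_D: 6
  OTU_H vs OTU_Y: 5
  OTU_N vs OTU_S: 12
  OTU_N vs OTU_D: 12
  OTU_N vs OTU_Y: 9
  OTU_S vs OTU_D: 13
  OTU_S vs OTU_Y: 12
  OTU_D vs OTU_Y: 8
The smallest is 5, between OTU_H and OTU_Y.

5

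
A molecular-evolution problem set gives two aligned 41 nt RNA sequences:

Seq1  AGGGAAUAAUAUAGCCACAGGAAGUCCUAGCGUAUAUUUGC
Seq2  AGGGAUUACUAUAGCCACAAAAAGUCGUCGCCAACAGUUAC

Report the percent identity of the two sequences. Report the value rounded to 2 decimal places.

The sequences differ at positions 6 (A/U), 9 (A/C), 20 (G/A), 21 (G/A), 27 (C/G), 29 (A/C), 32 (G/C), 33 (U/A), 35 (U/C), 37 (U/G), 40 (G/A).
30 of the 41 sites match, so the percent identity is 30/41 × 100 = 73.17%.

73.17%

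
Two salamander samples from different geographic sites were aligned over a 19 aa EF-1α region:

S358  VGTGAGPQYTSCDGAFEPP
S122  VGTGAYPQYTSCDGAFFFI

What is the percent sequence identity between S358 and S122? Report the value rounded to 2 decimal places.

The sequences differ at positions 6 (G/Y), 17 (E/F), 18 (P/F), 19 (P/I).
15 of the 19 sites match, so the percent identity is 15/19 × 100 = 78.95%.

78.95%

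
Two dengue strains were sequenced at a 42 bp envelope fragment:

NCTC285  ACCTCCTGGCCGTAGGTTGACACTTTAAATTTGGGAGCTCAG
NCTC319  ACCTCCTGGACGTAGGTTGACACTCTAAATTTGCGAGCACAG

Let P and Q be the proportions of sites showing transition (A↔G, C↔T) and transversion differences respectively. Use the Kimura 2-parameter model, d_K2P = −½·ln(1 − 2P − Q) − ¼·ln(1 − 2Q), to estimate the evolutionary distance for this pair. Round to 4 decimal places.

Mismatches occur at site 10 (C↔A, transversion), site 25 (T↔C, transition), site 34 (G↔C, transversion), site 39 (T↔A, transversion).
Of the 4 differences, 1 transition and 3 transversions over 42 sites: P = 1/42 = 0.023810, Q = 3/42 = 0.071429.
d = −0.5·ln(0.880951) − 0.25·ln(0.857142) = −0.5·(-0.126753) − 0.25·(-0.154152) = 0.1019.

0.1019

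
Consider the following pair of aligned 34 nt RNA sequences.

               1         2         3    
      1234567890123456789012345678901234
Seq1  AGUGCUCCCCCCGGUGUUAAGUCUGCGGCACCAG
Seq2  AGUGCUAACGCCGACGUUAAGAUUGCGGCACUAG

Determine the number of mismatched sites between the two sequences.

8

The sequences differ at positions 7 (C/A), 8 (C/A), 10 (C/G), 14 (G/A), 15 (U/C), 22 (U/A), 23 (C/U), 32 (C/U).
That gives 8 mismatches out of 34 aligned sites, so the Hamming distance is 8.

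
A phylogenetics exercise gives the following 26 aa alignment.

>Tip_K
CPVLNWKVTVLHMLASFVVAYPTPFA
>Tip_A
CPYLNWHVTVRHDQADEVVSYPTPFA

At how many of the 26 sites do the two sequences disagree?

8

The sequences differ at positions 3 (V/Y), 7 (K/H), 11 (L/R), 13 (M/D), 14 (L/Q), 16 (S/D), 17 (F/E), 20 (A/S).
That gives 8 mismatches out of 26 aligned sites, so the Hamming distance is 8.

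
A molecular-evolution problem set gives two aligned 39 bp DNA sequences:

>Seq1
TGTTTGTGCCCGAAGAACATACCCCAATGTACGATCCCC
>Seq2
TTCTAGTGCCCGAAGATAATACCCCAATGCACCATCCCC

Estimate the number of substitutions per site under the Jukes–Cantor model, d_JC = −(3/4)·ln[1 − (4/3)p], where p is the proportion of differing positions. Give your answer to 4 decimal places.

Mismatches occur at site 2 (G/T), site 3 (T/C), site 5 (T/A), site 17 (A/T), site 18 (C/A), site 30 (T/C), site 33 (G/C).
p = 7/39 = 0.179487.
d = −0.75 · ln(1 − (4/3)·0.179487) = −0.75 · ln(0.760684) = −0.75 · (-0.273537) = 0.2052.

0.2052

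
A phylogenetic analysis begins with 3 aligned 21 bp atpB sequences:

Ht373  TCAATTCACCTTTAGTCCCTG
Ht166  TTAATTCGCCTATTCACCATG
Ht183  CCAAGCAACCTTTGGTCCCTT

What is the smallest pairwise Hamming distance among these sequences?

6

Pairwise Hamming distances:
  Ht373 vs Ht166: 7
  Ht373 vs Ht183: 6
  Ht166 vs Ht183: 12
The smallest is 6, between Ht373 and Ht183.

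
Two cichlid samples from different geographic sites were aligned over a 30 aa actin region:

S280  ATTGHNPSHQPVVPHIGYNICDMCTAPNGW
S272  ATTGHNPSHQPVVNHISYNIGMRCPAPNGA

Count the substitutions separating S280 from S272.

7

The sequences differ at positions 14 (P/N), 17 (G/S), 21 (C/G), 22 (D/M), 23 (M/R), 25 (T/P), 30 (W/A).
That gives 7 mismatches out of 30 aligned sites, so the Hamming distance is 7.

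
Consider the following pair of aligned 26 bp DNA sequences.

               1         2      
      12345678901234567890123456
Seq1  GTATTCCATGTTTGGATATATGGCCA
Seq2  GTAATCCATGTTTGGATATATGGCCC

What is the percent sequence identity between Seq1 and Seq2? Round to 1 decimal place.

92.3%

The sequences differ at positions 4 (T/A), 26 (A/C).
24 of the 26 sites match, so the percent identity is 24/26 × 100 = 92.3%.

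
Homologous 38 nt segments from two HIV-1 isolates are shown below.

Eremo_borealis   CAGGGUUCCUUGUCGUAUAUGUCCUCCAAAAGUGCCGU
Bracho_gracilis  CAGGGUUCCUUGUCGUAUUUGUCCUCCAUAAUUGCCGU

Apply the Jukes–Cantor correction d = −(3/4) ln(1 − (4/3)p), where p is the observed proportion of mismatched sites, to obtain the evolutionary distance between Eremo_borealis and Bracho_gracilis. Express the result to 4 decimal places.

0.0834

Mismatches occur at site 19 (A→U), site 29 (A→U), site 32 (G→U).
p = 3/38 = 0.078947.
d = −0.75 · ln(1 − (4/3)·0.078947) = −0.75 · ln(0.894737) = −0.75 · (-0.111225) = 0.0834.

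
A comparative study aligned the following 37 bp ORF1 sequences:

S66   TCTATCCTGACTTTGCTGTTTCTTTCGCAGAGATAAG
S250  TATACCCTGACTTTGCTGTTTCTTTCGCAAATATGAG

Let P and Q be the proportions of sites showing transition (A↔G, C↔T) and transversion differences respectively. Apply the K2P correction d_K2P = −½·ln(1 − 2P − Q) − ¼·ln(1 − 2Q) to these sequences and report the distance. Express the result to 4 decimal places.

0.1504

Differing sites — 2:C/A (Tv); 5:T/C (Ti); 30:G/A (Ti); 32:G/T (Tv); 35:A/G (Ti).
Of the 5 differences, 3 transitions and 2 transversions over 37 sites: P = 3/37 = 0.081081, Q = 2/37 = 0.054054.
d = −0.5·ln(0.783784) − 0.25·ln(0.891892) = −0.5·(-0.243622) − 0.25·(-0.114410) = 0.1504.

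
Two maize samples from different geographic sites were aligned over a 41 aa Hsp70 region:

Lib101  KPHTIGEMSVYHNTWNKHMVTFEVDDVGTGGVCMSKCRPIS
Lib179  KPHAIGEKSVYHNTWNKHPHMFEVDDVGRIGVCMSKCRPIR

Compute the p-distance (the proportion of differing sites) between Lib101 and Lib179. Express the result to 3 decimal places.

Mismatches occur at site 4 (T↔A), site 8 (M↔K), site 19 (M↔P), site 20 (V↔H), site 21 (T↔M), site 29 (T↔R), site 30 (G↔I), site 41 (S↔R).
There are 8 differences over 41 sites, so p = 8/41 = 0.195.

0.195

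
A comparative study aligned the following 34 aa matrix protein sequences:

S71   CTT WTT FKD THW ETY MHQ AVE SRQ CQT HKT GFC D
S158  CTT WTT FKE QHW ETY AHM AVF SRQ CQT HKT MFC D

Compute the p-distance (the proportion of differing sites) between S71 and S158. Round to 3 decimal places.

The sequences differ at positions 9 (D/E), 10 (T/Q), 16 (M/A), 18 (Q/M), 21 (E/F), 31 (G/M).
There are 6 differences over 34 sites, so p = 6/34 = 0.176.

0.176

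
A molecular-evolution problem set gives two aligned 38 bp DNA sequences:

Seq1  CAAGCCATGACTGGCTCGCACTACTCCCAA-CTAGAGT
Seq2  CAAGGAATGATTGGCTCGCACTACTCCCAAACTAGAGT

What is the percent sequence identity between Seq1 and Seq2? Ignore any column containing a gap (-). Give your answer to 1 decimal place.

91.9%

Excluding the 1 gap column leaves 37 comparable sites.
The sequences differ at positions 5 (C/G), 6 (C/A), 11 (C/T).
34 of the 37 comparable sites match, so the percent identity is 34/37 × 100 = 91.9%.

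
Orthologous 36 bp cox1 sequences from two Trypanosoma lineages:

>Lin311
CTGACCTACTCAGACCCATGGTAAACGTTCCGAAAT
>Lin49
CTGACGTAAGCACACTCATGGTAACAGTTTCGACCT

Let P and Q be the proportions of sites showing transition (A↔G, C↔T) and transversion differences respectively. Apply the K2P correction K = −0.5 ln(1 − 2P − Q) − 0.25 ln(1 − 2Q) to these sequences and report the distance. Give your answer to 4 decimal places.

0.3497

Differing sites — 6:C/G (Tv); 9:C/A (Tv); 10:T/G (Tv); 13:G/C (Tv); 16:C/T (Ti); 25:A/C (Tv); 26:C/A (Tv); 30:C/T (Ti); 34:A/C (Tv); 35:A/C (Tv).
Of the 10 differences, 2 transitions and 8 transversions over 36 sites: P = 2/36 = 0.055556, Q = 8/36 = 0.222222.
d = −0.5·ln(0.666666) − 0.25·ln(0.555556) = −0.5·(-0.405466) − 0.25·(-0.587786) = 0.3497.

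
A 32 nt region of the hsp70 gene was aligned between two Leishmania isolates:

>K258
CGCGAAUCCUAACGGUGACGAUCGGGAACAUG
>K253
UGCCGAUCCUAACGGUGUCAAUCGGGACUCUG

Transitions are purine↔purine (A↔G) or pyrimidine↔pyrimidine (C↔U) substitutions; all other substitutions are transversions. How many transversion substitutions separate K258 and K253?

Differing sites — 1:C/U (Ti); 4:G/C (Tv); 5:A/G (Ti); 18:A/U (Tv); 20:G/A (Ti); 28:A/C (Tv); 29:C/U (Ti); 30:A/C (Tv).
Of the 8 differences, 4 transitions and 4 transversions, so the answer is 4.

4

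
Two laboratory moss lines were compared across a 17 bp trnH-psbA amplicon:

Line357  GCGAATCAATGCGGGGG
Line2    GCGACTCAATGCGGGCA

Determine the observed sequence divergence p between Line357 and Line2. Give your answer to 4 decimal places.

Mismatches occur at site 5 (A/C), site 16 (G/C), site 17 (G/A).
There are 3 differences over 17 sites, so p = 3/17 = 0.1765.

0.1765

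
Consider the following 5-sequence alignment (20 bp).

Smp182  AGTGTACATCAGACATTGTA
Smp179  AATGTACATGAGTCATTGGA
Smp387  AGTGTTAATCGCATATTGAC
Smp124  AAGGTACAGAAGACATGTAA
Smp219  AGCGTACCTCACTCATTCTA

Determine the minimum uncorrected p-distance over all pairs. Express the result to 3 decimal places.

Pairwise Hamming distances:
  Smp182 vs Smp179: 4
  Smp182 vs Smp387: 7
  Smp182 vs Smp124: 7
  Smp182 vs Smp219: 5
  Smp179 vs Smp387: 10
  Smp179 vs Smp124: 7
  Smp179 vs Smp219: 7
  Smp387 vs Smp124: 12
  Smp387 vs Smp219: 10
  Smp124 vs Smp219: 10
The smallest is 4 mismatches, between Smp182 and Smp179; p = 4/20 = 0.200.

0.200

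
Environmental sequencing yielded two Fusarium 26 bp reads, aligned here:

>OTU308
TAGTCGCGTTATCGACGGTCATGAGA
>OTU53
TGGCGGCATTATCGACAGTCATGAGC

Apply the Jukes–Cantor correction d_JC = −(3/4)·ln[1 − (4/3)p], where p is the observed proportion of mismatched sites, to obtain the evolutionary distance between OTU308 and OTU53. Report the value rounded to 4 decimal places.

0.2758

The sequences differ at positions 2 (A/G), 4 (T/C), 5 (C/G), 8 (G/A), 17 (G/A), 26 (A/C).
p = 6/26 = 0.230769.
d = −0.75 · ln(1 − (4/3)·0.230769) = −0.75 · ln(0.692308) = −0.75 · (-0.367724) = 0.2758.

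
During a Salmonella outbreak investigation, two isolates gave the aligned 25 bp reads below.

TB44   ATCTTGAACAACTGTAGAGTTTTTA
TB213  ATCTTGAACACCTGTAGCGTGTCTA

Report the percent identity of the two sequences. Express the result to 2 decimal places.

The sequences differ at positions 11 (A/C), 18 (A/C), 21 (T/G), 23 (T/C).
21 of the 25 sites match, so the percent identity is 21/25 × 100 = 84.00%.

84.00%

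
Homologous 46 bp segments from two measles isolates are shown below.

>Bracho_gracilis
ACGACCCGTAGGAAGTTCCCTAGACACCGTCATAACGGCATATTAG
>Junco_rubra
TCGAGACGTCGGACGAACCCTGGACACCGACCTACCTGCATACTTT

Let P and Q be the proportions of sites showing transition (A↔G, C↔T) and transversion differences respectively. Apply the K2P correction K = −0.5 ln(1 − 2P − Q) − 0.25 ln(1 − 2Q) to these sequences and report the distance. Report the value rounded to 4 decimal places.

The sequences differ at positions 1 (A/T, transversion), 5 (C/G, transversion), 6 (C/A, transversion), 10 (A/C, transversion), 14 (A/C, transversion), 16 (T/A, transversion), 17 (T/A, transversion), 22 (A/G, transition), 30 (T/A, transversion), 32 (A/C, transversion), 35 (A/C, transversion), 37 (G/T, transversion), 43 (T/C, transition), 45 (A/T, transversion), 46 (G/T, transversion).
Of the 15 differences, 2 transitions and 13 transversions over 46 sites: P = 2/46 = 0.043478, Q = 13/46 = 0.282609.
d = −0.5·ln(0.630435) − 0.25·ln(0.434782) = −0.5·(-0.461345) − 0.25·(-0.832911) = 0.4389.

0.4389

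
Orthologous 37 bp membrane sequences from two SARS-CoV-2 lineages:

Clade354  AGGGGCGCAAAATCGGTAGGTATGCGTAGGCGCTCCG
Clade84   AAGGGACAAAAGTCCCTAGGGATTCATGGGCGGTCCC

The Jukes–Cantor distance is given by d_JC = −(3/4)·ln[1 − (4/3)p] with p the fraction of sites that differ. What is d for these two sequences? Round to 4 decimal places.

Mismatches occur at site 2 (G/A), site 6 (C/A), site 7 (G/C), site 8 (C/A), site 12 (A/G), site 15 (G/C), site 16 (G/C), site 21 (T/G), site 24 (G/T), site 26 (G/A), site 28 (A/G), site 33 (C/G), site 37 (G/C).
p = 13/37 = 0.351351.
d = −0.75 · ln(1 − (4/3)·0.351351) = −0.75 · ln(0.531532) = −0.75 · (-0.631992) = 0.4740.

0.4740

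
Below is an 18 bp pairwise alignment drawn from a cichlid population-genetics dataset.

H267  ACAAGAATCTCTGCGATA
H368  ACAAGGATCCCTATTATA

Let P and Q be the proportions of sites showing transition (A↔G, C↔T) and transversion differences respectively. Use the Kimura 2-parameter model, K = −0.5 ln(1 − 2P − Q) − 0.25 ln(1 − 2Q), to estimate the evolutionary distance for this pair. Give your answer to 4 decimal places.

Differing sites — 6:A/G (Ti); 10:T/C (Ti); 13:G/A (Ti); 14:C/T (Ti); 15:G/T (Tv).
Of the 5 differences, 4 transitions and 1 transversion over 18 sites: P = 4/18 = 0.222222, Q = 1/18 = 0.055556.
d = −0.5·ln(0.500000) − 0.25·ln(0.888888) = −0.5·(-0.693147) − 0.25·(-0.117784) = 0.3760.

0.3760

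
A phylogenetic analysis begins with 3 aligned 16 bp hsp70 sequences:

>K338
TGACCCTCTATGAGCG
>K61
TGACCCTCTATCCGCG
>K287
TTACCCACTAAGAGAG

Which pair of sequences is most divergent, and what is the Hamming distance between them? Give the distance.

6

Pairwise Hamming distances:
  K338 vs K61: 2
  K338 vs K287: 4
  K61 vs K287: 6
The largest is 6, between K61 and K287.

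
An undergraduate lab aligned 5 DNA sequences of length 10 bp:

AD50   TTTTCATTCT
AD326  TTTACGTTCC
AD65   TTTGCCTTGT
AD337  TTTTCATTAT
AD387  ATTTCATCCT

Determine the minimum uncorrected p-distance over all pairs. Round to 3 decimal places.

Pairwise Hamming distances:
  AD50 vs AD326: 3
  AD50 vs AD65: 3
  AD50 vs AD337: 1
  AD50 vs AD387: 2
  AD326 vs AD65: 4
  AD326 vs AD337: 4
  AD326 vs AD387: 5
  AD65 vs AD337: 3
  AD65 vs AD387: 5
  AD337 vs AD387: 3
The smallest is 1 mismatch, between AD50 and AD337; p = 1/10 = 0.100.

0.100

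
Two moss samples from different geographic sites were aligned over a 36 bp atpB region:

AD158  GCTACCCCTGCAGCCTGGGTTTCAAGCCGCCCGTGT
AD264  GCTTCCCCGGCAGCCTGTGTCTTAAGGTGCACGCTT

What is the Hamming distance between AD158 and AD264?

The sequences differ at positions 4 (A/T), 9 (T/G), 18 (G/T), 21 (T/C), 23 (C/T), 27 (C/G), 28 (C/T), 31 (C/A), 34 (T/C), 35 (G/T).
That gives 10 mismatches out of 36 aligned sites, so the Hamming distance is 10.

10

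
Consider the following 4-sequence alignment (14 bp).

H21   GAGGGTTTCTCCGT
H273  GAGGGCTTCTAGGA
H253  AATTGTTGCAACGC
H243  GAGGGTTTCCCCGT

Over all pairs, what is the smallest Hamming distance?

1

Pairwise Hamming distances:
  H21 vs H273: 4
  H21 vs H253: 7
  H21 vs H243: 1
  H273 vs H253: 8
  H273 vs H243: 5
  H253 vs H243: 7
The smallest is 1, between H21 and H243.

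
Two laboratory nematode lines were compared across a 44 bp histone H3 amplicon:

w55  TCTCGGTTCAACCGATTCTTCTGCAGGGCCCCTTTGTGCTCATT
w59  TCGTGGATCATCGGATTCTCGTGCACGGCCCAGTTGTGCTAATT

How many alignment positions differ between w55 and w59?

Differing sites — 3:T/G; 4:C/T; 7:T/A; 11:A/T; 13:C/G; 20:T/C; 21:C/G; 26:G/C; 32:C/A; 33:T/G; 41:C/A.
That gives 11 mismatches out of 44 aligned sites, so the Hamming distance is 11.

11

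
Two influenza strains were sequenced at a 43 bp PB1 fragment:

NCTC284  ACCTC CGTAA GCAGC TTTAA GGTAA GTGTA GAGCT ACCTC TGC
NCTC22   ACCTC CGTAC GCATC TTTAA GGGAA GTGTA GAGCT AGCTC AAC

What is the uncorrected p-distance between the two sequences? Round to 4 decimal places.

0.1395

Differing sites — 10:A/C; 14:G/T; 23:T/G; 37:C/G; 41:T/A; 42:G/A.
There are 6 differences over 43 sites, so p = 6/43 = 0.1395.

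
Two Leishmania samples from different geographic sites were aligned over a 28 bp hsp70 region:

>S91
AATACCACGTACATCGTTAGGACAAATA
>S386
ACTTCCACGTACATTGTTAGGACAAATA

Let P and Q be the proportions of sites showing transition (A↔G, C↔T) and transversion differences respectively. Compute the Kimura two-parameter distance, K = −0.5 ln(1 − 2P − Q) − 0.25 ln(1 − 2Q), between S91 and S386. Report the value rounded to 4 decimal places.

0.1156

The sequences differ at positions 2 (A/C, transversion), 4 (A/T, transversion), 15 (C/T, transition).
Of the 3 differences, 1 transition and 2 transversions over 28 sites: P = 1/28 = 0.035714, Q = 2/28 = 0.071429.
d = −0.5·ln(0.857143) − 0.25·ln(0.857142) = −0.5·(-0.154151) − 0.25·(-0.154152) = 0.1156.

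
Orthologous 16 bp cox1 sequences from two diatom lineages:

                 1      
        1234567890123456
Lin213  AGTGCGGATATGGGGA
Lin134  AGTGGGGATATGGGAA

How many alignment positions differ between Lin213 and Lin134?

2

Mismatches occur at site 5 (C↔G), site 15 (G↔A).
That gives 2 mismatches out of 16 aligned sites, so the Hamming distance is 2.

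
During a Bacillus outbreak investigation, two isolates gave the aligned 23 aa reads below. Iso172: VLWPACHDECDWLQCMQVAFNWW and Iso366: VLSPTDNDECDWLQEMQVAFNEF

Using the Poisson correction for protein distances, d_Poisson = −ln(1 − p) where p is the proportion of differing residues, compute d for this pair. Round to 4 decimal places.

The sequences differ at positions 3 (W/S), 5 (A/T), 6 (C/D), 7 (H/N), 15 (C/E), 22 (W/E), 23 (W/F).
p = 7/23 = 0.304348.
d = −ln(1 − 0.304348) = −ln(0.695652) = 0.3629.

0.3629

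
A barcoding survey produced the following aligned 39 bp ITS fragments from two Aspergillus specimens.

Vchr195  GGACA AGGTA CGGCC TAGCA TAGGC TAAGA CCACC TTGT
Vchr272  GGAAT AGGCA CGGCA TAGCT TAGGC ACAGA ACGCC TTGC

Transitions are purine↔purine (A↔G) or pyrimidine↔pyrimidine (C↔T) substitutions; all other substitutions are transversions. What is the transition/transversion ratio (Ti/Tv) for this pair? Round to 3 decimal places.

0.429

The sequences differ at positions 4 (C/A, transversion), 5 (A/T, transversion), 9 (T/C, transition), 15 (C/A, transversion), 20 (A/T, transversion), 26 (T/A, transversion), 27 (A/C, transversion), 31 (C/A, transversion), 33 (A/G, transition), 39 (T/C, transition).
Of the 10 differences, 3 transitions and 7 transversions, so Ti/Tv = 3/7 = 0.429.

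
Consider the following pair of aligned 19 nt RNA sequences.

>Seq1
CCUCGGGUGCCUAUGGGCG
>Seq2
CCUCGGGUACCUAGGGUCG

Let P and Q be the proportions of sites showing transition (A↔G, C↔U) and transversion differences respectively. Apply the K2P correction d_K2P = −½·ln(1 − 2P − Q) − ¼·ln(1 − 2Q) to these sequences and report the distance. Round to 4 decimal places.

0.1773

The sequences differ at positions 9 (G/A, transition), 14 (U/G, transversion), 17 (G/U, transversion).
Of the 3 differences, 1 transition and 2 transversions over 19 sites: P = 1/19 = 0.052632, Q = 2/19 = 0.105263.
d = −0.5·ln(0.789473) − 0.25·ln(0.789474) = −0.5·(-0.236390) − 0.25·(-0.236388) = 0.1773.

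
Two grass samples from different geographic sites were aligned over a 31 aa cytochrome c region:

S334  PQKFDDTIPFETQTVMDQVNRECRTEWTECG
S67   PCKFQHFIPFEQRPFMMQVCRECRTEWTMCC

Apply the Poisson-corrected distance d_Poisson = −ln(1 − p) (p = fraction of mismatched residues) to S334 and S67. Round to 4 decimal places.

Mismatches occur at site 2 (Q/C), site 5 (D/Q), site 6 (D/H), site 7 (T/F), site 12 (T/Q), site 13 (Q/R), site 14 (T/P), site 15 (V/F), site 17 (D/M), site 20 (N/C), site 29 (E/M), site 31 (G/C).
p = 12/31 = 0.387097.
d = −ln(1 − 0.387097) = −ln(0.612903) = 0.4895.

0.4895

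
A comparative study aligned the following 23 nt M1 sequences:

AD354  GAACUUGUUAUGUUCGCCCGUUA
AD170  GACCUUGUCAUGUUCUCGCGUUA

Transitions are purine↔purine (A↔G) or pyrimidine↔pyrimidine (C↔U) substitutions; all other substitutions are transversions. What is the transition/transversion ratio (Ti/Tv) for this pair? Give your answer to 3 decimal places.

Mismatches occur at site 3 (A→C, transversion), site 9 (U→C, transition), site 16 (G→U, transversion), site 18 (C→G, transversion).
Of the 4 differences, 1 transition and 3 transversions, so Ti/Tv = 1/3 = 0.333.

0.333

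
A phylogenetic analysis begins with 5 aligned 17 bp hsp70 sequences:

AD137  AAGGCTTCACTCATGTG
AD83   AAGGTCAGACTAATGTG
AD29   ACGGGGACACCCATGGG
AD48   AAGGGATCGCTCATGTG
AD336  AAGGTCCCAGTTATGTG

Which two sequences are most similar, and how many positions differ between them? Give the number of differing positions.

3

Pairwise Hamming distances:
  AD137 vs AD83: 5
  AD137 vs AD29: 6
  AD137 vs AD48: 3
  AD137 vs AD336: 5
  AD83 vs AD29: 7
  AD83 vs AD48: 6
  AD83 vs AD336: 4
  AD29 vs AD48: 6
  AD29 vs AD336: 8
  AD48 vs AD336: 6
The smallest is 3, between AD137 and AD48.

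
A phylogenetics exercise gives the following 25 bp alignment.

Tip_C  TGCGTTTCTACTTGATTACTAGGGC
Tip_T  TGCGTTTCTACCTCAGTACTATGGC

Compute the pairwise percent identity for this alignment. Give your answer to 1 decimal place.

Mismatches occur at site 12 (T/C), site 14 (G/C), site 16 (T/G), site 22 (G/T).
21 of the 25 sites match, so the percent identity is 21/25 × 100 = 84.0%.

84.0%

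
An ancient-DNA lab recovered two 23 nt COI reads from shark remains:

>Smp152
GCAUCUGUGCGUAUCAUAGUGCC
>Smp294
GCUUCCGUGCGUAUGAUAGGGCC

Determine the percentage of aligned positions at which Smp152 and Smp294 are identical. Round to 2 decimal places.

Mismatches occur at site 3 (A↔U), site 6 (U↔C), site 15 (C↔G), site 20 (U↔G).
19 of the 23 sites match, so the percent identity is 19/23 × 100 = 82.61%.

82.61%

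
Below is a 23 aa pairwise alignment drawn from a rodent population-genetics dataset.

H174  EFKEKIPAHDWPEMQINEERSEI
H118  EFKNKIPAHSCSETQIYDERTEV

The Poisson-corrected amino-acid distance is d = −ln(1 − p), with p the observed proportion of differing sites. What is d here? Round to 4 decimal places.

0.4964

The sequences differ at positions 4 (E/N), 10 (D/S), 11 (W/C), 12 (P/S), 14 (M/T), 17 (N/Y), 18 (E/D), 21 (S/T), 23 (I/V).
p = 9/23 = 0.391304.
d = −ln(1 − 0.391304) = −ln(0.608696) = 0.4964.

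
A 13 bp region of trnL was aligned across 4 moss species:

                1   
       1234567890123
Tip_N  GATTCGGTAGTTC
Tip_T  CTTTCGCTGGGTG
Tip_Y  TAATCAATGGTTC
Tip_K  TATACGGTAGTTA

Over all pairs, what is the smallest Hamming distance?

3

Pairwise Hamming distances:
  Tip_N vs Tip_T: 6
  Tip_N vs Tip_Y: 5
  Tip_N vs Tip_K: 3
  Tip_T vs Tip_Y: 7
  Tip_T vs Tip_K: 7
  Tip_Y vs Tip_K: 6
The smallest is 3, between Tip_N and Tip_K.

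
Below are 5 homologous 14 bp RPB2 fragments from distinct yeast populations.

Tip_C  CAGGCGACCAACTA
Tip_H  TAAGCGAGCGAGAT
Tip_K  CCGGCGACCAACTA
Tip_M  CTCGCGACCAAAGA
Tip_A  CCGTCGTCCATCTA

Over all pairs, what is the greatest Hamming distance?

11

Pairwise Hamming distances:
  Tip_C vs Tip_H: 7
  Tip_C vs Tip_K: 1
  Tip_C vs Tip_M: 4
  Tip_C vs Tip_A: 4
  Tip_H vs Tip_K: 8
  Tip_H vs Tip_M: 8
  Tip_H vs Tip_A: 11
  Tip_K vs Tip_M: 4
  Tip_K vs Tip_A: 3
  Tip_M vs Tip_A: 7
The largest is 11, between Tip_H and Tip_A.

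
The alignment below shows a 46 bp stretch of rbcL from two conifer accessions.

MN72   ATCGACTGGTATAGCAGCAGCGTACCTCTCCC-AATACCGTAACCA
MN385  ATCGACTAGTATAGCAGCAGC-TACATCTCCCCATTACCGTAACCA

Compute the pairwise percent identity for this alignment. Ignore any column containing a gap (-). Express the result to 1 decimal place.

Excluding the 2 gap columns leaves 44 comparable sites.
The sequences differ at positions 8 (G/A), 26 (C/A), 35 (A/T).
41 of the 44 comparable sites match, so the percent identity is 41/44 × 100 = 93.2%.

93.2%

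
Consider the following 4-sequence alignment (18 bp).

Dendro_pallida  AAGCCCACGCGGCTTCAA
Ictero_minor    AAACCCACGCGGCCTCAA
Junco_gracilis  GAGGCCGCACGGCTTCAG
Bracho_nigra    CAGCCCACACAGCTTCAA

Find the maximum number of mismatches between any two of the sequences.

7

Pairwise Hamming distances:
  Dendro_pallida vs Ictero_minor: 2
  Dendro_pallida vs Junco_gracilis: 5
  Dendro_pallida vs Bracho_nigra: 3
  Ictero_minor vs Junco_gracilis: 7
  Ictero_minor vs Bracho_nigra: 5
  Junco_gracilis vs Bracho_nigra: 5
The largest is 7, between Ictero_minor and Junco_gracilis.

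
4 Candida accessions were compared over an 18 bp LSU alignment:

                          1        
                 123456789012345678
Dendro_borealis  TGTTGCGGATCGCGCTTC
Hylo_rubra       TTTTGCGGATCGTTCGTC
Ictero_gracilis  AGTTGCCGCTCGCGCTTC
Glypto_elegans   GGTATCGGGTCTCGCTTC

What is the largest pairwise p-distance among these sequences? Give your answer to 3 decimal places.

Pairwise Hamming distances:
  Dendro_borealis vs Hylo_rubra: 4
  Dendro_borealis vs Ictero_gracilis: 3
  Dendro_borealis vs Glypto_elegans: 5
  Hylo_rubra vs Ictero_gracilis: 7
  Hylo_rubra vs Glypto_elegans: 9
  Ictero_gracilis vs Glypto_elegans: 6
The largest is 9 mismatches, between Hylo_rubra and Glypto_elegans; p = 9/18 = 0.500.

0.500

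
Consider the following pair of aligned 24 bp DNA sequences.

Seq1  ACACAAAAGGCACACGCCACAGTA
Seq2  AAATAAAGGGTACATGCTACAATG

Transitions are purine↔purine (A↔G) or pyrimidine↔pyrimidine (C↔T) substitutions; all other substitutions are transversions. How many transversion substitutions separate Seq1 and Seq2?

The sequences differ at positions 2 (C/A, transversion), 4 (C/T, transition), 8 (A/G, transition), 11 (C/T, transition), 15 (C/T, transition), 18 (C/T, transition), 22 (G/A, transition), 24 (A/G, transition).
Of the 8 differences, 7 transitions and 1 transversion, so the answer is 1.

1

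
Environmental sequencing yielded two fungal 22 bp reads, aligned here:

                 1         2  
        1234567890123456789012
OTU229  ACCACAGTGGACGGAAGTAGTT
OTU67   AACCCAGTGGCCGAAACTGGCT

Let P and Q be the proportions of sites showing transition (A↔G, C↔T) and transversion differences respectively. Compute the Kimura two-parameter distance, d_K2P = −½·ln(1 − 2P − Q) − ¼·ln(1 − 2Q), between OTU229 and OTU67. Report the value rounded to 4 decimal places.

0.4161

Mismatches occur at site 2 (C/A, transversion), site 4 (A/C, transversion), site 11 (A/C, transversion), site 14 (G/A, transition), site 17 (G/C, transversion), site 19 (A/G, transition), site 21 (T/C, transition).
Of the 7 differences, 3 transitions and 4 transversions over 22 sites: P = 3/22 = 0.136364, Q = 4/22 = 0.181818.
d = −0.5·ln(0.545454) − 0.25·ln(0.636364) = −0.5·(-0.606137) − 0.25·(-0.451985) = 0.4161.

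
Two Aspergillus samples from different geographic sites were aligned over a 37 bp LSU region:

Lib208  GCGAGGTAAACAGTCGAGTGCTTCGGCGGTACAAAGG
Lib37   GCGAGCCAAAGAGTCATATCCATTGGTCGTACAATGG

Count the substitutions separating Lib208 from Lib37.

12

Differing sites — 6:G/C; 7:T/C; 11:C/G; 16:G/A; 17:A/T; 18:G/A; 20:G/C; 22:T/A; 24:C/T; 27:C/T; 28:G/C; 35:A/T.
That gives 12 mismatches out of 37 aligned sites, so the Hamming distance is 12.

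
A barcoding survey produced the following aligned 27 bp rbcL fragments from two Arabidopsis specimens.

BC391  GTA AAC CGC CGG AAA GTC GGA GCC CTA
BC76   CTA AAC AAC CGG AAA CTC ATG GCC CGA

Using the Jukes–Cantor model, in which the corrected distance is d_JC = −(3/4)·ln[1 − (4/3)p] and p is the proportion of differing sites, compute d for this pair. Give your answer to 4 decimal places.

Mismatches occur at site 1 (G↔C), site 7 (C↔A), site 8 (G↔A), site 16 (G↔C), site 19 (G↔A), site 20 (G↔T), site 21 (A↔G), site 26 (T↔G).
p = 8/27 = 0.296296.
d = −0.75 · ln(1 − (4/3)·0.296296) = −0.75 · ln(0.604939) = −0.75 · (-0.502628) = 0.3770.

0.3770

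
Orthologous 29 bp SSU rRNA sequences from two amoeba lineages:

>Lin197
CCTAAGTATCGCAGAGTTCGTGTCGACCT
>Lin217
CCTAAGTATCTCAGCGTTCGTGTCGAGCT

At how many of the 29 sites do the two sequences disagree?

3

The sequences differ at positions 11 (G/T), 15 (A/C), 27 (C/G).
That gives 3 mismatches out of 29 aligned sites, so the Hamming distance is 3.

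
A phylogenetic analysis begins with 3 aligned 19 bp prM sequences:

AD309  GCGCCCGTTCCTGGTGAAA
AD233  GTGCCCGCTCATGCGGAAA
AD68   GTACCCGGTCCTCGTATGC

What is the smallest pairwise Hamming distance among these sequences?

5

Pairwise Hamming distances:
  AD309 vs AD233: 5
  AD309 vs AD68: 8
  AD233 vs AD68: 10
The smallest is 5, between AD309 and AD233.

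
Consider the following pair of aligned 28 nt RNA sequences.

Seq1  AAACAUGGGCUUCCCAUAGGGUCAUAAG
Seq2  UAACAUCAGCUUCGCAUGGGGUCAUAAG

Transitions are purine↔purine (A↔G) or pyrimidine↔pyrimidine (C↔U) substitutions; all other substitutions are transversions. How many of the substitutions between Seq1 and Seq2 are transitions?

2

The sequences differ at positions 1 (A/U, transversion), 7 (G/C, transversion), 8 (G/A, transition), 14 (C/G, transversion), 18 (A/G, transition).
Of the 5 differences, 2 transitions and 3 transversions, so the answer is 2.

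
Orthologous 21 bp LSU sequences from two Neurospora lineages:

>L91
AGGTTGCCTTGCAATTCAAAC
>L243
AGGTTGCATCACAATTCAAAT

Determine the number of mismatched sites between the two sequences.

Mismatches occur at site 8 (C/A), site 10 (T/C), site 11 (G/A), site 21 (C/T).
That gives 4 mismatches out of 21 aligned sites, so the Hamming distance is 4.

4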